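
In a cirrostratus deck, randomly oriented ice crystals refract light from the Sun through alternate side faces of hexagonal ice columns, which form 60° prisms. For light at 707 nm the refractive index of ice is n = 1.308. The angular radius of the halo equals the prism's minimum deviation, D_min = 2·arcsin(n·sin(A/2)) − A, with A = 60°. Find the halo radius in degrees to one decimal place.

n·sin(A/2) = 1.308 × sin 30° = 1.308 × 0.5000 = 0.6540.
D_min = 2·arcsin(0.6540) − 60° = 2 × 40.844° − 60° = 21.688°.

21.7°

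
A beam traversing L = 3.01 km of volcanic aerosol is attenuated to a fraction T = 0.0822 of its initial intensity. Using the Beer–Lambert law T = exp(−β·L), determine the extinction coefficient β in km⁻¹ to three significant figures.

Beer–Lambert: T = exp(−βL) ⇒ β = −ln(T)/L = −ln(0.0822)/3.01 = 2.4986/3.01 = 0.8301 km⁻¹.

0.830 km⁻¹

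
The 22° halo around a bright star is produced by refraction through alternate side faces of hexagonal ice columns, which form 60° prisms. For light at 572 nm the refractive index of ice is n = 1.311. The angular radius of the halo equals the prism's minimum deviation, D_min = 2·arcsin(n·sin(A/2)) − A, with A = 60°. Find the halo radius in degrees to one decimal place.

n·sin(A/2) = 1.311 × sin 30° = 1.311 × 0.5000 = 0.6555.
D_min = 2·arcsin(0.6555) − 60° = 2 × 40.958° − 60° = 21.915°.

21.9°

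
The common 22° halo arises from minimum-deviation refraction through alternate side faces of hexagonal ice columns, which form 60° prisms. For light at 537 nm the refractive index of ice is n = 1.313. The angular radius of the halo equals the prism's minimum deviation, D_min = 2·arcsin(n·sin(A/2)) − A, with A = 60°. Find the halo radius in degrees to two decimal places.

n·sin(A/2) = 1.313 × sin 30° = 1.313 × 0.5000 = 0.6565.
D_min = 2·arcsin(0.6565) − 60° = 2 × 41.033° − 60° = 22.067°.

22.07°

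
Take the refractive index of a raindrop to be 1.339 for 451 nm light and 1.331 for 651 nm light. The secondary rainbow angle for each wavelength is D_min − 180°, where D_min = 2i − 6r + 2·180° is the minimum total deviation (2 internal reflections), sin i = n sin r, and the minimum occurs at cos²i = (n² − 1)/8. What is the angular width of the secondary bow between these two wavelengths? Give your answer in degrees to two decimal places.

2.09°

At 451 nm (n = 1.339): cos²i = 0.09912 → i = 71.650°, r = 45.141°, D_min = 232.451°, rainbow angle = 52.451°.
At 651 nm (n = 1.331): cos²i = 0.09645 → i = 71.907°, r = 45.575°, D_min = 230.365°, rainbow angle = 50.365°.
Angular width = |52.451° − 50.365°| = 2.086°.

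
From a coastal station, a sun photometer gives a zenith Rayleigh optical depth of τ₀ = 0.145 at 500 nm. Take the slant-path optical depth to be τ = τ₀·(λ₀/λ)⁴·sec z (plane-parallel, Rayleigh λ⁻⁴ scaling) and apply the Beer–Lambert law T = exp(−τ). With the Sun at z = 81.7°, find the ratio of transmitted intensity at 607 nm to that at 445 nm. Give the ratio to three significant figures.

3.12

Airmass: sec 81.7° = 6.9273.
τ(607 nm) = 0.145 × (500/607)⁴ × 6.9273 = 0.145 × 0.4604 × 6.9273 = 0.4624.
τ(445 nm) = 0.145 × (500/445)⁴ × 6.9273 = 0.145 × 1.5938 × 6.9273 = 1.6009.
T(607)/T(445) = exp(τ_B − τ_A) = exp(1.1385) = 3.1220.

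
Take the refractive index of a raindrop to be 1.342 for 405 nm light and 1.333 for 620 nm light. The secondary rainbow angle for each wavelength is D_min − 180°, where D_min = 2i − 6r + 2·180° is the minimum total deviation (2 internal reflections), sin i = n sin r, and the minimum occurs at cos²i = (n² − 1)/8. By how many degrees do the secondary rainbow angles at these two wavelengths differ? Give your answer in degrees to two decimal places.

2.33°

At 405 nm (n = 1.342): cos²i = 0.10012 → i = 71.554°, r = 44.981°, D_min = 233.222°, rainbow angle = 53.222°.
At 620 nm (n = 1.333): cos²i = 0.09711 → i = 71.843°, r = 45.466°, D_min = 230.891°, rainbow angle = 50.891°.
Angular width = |53.222° − 50.891°| = 2.331°.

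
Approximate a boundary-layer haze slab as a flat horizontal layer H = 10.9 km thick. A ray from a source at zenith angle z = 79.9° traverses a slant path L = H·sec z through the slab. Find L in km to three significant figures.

62.2 km

sec z = 1/cos 79.9° = 5.7023.
L = 10.9 × 5.7023 = 62.155 km.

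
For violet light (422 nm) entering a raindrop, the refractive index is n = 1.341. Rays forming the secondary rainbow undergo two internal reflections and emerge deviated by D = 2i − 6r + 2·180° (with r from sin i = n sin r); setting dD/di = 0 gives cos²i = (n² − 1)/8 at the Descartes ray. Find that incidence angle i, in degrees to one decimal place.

cos²i = (1.341² − 1)/8 = (1.79828 − 1)/8 = 0.09979.
cos i = 0.31589, so i = 71.586°.

71.6°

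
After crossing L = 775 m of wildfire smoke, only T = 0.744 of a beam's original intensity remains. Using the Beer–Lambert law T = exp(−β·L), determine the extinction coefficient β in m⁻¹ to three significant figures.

Beer–Lambert: T = exp(−βL) ⇒ β = −ln(T)/L = −ln(0.744)/775 = 0.2957/775 = 0.0003816 m⁻¹.

0.000382 m⁻¹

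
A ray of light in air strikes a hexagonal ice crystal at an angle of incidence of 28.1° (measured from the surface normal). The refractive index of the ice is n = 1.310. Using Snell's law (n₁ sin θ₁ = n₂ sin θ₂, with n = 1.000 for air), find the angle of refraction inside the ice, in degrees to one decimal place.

Snell: sin θ_r = sin θ_i / n = sin 28.1° / 1.310 = 0.4710 / 1.310 = 0.3596.
θ_r = arcsin(0.3596) = 21.07°.

21.1°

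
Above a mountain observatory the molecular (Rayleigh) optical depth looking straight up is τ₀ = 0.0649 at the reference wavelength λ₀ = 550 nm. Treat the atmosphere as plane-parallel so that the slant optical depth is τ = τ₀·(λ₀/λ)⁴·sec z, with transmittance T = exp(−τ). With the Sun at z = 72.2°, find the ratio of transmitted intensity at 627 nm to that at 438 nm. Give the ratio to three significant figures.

Airmass: sec 72.2° = 3.2712.
τ(627 nm) = 0.0649 × (550/627)⁴ × 3.2712 = 0.0649 × 0.5921 × 3.2712 = 0.1257.
τ(438 nm) = 0.0649 × (550/438)⁴ × 3.2712 = 0.0649 × 2.4863 × 3.2712 = 0.5278.
T(627)/T(438) = exp(τ_B − τ_A) = exp(0.4021) = 1.4950.

1.50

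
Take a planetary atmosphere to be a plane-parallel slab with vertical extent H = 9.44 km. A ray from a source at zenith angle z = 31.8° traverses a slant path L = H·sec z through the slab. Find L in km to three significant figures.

sec z = 1/cos 31.8° = 1.1766.
L = 9.44 × 1.1766 = 11.107 km.

11.1 km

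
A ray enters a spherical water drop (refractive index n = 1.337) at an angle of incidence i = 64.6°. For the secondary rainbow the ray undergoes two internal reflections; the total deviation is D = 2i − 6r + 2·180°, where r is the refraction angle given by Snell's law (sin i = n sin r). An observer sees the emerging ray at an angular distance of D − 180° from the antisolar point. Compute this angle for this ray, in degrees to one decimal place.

sin r = sin 64.6° / 1.337 = 0.9033/1.337 = 0.6756; r = 42.50°.
D = 2·64.6° − 6·42.50° + 2·180° = 129.20° − 255.02° + 360° = 234.18°.
Angle from antisolar point = D − 180° = 54.18°.

54.2°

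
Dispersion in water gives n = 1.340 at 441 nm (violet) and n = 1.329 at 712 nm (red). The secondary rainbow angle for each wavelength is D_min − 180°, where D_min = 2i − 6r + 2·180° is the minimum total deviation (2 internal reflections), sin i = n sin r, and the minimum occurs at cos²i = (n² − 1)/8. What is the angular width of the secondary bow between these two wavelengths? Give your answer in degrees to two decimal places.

2.87°

At 441 nm (n = 1.340): cos²i = 0.09945 → i = 71.618°, r = 45.088°, D_min = 232.709°, rainbow angle = 52.709°.
At 712 nm (n = 1.329): cos²i = 0.09578 → i = 71.972°, r = 45.685°, D_min = 229.837°, rainbow angle = 49.837°.
Angular width = |52.709° − 49.837°| = 2.872°.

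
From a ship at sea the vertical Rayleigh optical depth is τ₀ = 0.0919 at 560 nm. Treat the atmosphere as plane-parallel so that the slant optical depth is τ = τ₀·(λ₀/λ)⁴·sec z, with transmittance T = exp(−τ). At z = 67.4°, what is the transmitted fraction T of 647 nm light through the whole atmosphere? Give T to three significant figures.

0.874

sec 67.4° = 2.6022.
τ = 0.0919 × (560/647)⁴ × 2.6022 = 0.0919 × 0.5612 × 2.6022 = 0.1342.
T = exp(−0.1342) = 0.8744.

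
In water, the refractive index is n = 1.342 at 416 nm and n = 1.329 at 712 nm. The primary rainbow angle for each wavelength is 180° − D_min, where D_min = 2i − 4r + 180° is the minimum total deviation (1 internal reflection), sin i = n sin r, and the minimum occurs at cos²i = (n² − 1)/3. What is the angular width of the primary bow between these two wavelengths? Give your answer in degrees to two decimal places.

1.88°

At 416 nm (n = 1.342): cos²i = 0.26699 → i = 58.888°, r = 39.641°, D_min = 139.213°, rainbow angle = 40.787°.
At 712 nm (n = 1.329): cos²i = 0.25541 → i = 59.643°, r = 40.487°, D_min = 137.337°, rainbow angle = 42.663°.
Angular width = |40.787° − 42.663°| = 1.876°.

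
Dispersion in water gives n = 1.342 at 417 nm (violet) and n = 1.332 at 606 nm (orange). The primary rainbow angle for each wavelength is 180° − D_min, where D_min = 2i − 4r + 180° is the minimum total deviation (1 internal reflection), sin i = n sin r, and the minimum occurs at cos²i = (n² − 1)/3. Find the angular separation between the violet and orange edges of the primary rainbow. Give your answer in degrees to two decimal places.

At 417 nm (n = 1.342): cos²i = 0.26699 → i = 58.888°, r = 39.641°, D_min = 139.213°, rainbow angle = 40.787°.
At 606 nm (n = 1.332): cos²i = 0.25807 → i = 59.469°, r = 40.290°, D_min = 137.776°, rainbow angle = 42.224°.
Angular width = |40.787° − 42.224°| = 1.437°.

1.44°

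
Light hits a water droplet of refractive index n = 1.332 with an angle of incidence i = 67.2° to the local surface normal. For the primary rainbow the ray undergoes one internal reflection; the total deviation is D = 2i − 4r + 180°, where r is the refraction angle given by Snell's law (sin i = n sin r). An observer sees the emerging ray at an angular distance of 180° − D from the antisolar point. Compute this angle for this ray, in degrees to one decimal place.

sin r = sin 67.2° / 1.332 = 0.9219/1.332 = 0.6921; r = 43.80°.
D = 2·67.2° − 4·43.80° + 180° = 134.40° − 175.18° + 180° = 139.22°.
Angle from antisolar point = 180° − D = 40.78°.

40.8°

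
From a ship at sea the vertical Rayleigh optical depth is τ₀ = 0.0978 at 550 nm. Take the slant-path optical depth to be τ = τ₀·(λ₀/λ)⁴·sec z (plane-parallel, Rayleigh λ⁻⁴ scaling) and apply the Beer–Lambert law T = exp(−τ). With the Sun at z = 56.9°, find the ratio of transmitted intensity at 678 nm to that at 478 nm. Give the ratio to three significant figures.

Airmass: sec 56.9° = 1.8312.
τ(678 nm) = 0.0978 × (550/678)⁴ × 1.8312 = 0.0978 × 0.4330 × 1.8312 = 0.0776.
τ(478 nm) = 0.0978 × (550/478)⁴ × 1.8312 = 0.0978 × 1.7528 × 1.8312 = 0.3139.
T(678)/T(478) = exp(τ_B − τ_A) = exp(0.2364) = 1.2666.

1.27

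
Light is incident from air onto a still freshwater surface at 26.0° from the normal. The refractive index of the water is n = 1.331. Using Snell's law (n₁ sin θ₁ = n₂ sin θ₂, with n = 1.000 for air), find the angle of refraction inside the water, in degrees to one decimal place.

Snell: sin θ_r = sin θ_i / n = sin 26.0° / 1.331 = 0.4384 / 1.331 = 0.3294.
θ_r = arcsin(0.3294) = 19.23°.

19.2°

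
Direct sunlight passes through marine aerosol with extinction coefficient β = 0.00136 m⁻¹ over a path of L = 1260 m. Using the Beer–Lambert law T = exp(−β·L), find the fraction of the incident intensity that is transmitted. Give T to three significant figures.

τ = β·L = 0.00136 × 1260 = 1.7136.
T = exp(−1.7136) = 0.1802.

0.180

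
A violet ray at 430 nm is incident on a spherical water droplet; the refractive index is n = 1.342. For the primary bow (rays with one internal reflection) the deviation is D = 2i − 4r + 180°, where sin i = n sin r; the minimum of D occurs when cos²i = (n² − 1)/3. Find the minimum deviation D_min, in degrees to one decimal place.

cos²i = (1.80096 − 1)/3 = 0.26699; i = arccos(0.51671) = 58.888°.
sin r = sin 58.888°/1.342 = 0.63797; r = 39.641°.
D_min = 2·58.888° − 4·39.641° + 180° = 139.213°.

139.2°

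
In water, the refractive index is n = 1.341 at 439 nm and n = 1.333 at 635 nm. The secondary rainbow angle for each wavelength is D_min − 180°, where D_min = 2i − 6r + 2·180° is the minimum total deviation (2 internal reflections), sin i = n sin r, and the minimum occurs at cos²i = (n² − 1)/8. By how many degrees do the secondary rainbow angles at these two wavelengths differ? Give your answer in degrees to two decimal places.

2.08°

At 439 nm (n = 1.341): cos²i = 0.09979 → i = 71.586°, r = 45.034°, D_min = 232.966°, rainbow angle = 52.966°.
At 635 nm (n = 1.333): cos²i = 0.09711 → i = 71.843°, r = 45.466°, D_min = 230.891°, rainbow angle = 50.891°.
Angular width = |52.966° − 50.891°| = 2.075°.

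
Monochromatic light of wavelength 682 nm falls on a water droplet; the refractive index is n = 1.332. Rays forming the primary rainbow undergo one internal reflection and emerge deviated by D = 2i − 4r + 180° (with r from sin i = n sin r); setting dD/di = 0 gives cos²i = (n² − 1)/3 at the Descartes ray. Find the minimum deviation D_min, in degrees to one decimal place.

137.8°

cos²i = (1.77422 − 1)/3 = 0.25807; i = arccos(0.50801) = 59.469°.
sin r = sin 59.469°/1.332 = 0.64666; r = 40.290°.
D_min = 2·59.469° − 4·40.290° + 180° = 137.776°.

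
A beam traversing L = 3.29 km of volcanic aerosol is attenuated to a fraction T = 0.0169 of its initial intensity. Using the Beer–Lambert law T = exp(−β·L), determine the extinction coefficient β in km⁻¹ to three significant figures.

1.24 km⁻¹

Beer–Lambert: T = exp(−βL) ⇒ β = −ln(T)/L = −ln(0.0169)/3.29 = 4.0804/3.29 = 1.24 km⁻¹.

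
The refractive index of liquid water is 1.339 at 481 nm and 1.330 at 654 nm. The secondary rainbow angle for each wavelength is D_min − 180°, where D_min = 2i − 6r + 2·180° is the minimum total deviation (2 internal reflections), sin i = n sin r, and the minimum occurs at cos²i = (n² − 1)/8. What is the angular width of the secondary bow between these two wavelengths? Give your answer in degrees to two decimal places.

At 481 nm (n = 1.339): cos²i = 0.09912 → i = 71.650°, r = 45.141°, D_min = 232.451°, rainbow angle = 52.451°.
At 654 nm (n = 1.330): cos²i = 0.09611 → i = 71.940°, r = 45.630°, D_min = 230.101°, rainbow angle = 50.101°.
Angular width = |52.451° − 50.101°| = 2.350°.

2.35°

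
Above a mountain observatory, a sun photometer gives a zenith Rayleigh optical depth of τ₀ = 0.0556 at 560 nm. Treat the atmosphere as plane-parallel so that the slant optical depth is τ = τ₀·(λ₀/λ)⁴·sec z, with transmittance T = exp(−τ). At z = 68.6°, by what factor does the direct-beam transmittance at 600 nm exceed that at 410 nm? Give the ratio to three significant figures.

1.51

Airmass: sec 68.6° = 2.7407.
τ(600 nm) = 0.0556 × (560/600)⁴ × 2.7407 = 0.0556 × 0.7588 × 2.7407 = 0.1156.
τ(410 nm) = 0.0556 × (560/410)⁴ × 2.7407 = 0.0556 × 3.4803 × 2.7407 = 0.5303.
T(600)/T(410) = exp(τ_B − τ_A) = exp(0.4147) = 1.5139.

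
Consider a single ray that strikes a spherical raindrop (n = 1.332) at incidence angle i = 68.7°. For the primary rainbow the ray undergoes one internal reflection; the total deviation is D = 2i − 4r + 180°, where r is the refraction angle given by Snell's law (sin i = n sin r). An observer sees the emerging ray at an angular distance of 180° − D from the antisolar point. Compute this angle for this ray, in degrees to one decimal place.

sin r = sin 68.7° / 1.332 = 0.9317/1.332 = 0.6995; r = 44.38°.
D = 2·68.7° − 4·44.38° + 180° = 137.40° − 177.54° + 180° = 139.86°.
Angle from antisolar point = 180° − D = 40.14°.

40.1°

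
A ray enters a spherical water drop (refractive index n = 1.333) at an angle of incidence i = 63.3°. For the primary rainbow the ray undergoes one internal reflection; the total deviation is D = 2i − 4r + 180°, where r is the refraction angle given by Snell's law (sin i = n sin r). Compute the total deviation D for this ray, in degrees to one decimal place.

138.3°

sin r = sin 63.3° / 1.333 = 0.8934/1.333 = 0.6702; r = 42.08°.
D = 2·63.3° − 4·42.08° + 180° = 126.60° − 168.33° + 180° = 138.27°.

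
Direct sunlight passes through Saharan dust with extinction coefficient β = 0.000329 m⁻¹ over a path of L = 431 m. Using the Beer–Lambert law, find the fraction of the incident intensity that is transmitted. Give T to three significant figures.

0.868

τ = β·L = 0.000329 × 431 = 0.1418.
T = exp(−0.1418) = 0.8678.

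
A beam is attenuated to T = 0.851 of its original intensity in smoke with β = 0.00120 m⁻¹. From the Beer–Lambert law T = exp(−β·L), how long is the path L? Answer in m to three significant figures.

134 m

Beer–Lambert: T = exp(−βL) ⇒ L = −ln(T)/β = −ln(0.851)/0.00120 = 0.1613/0.00120 = 134.5 m.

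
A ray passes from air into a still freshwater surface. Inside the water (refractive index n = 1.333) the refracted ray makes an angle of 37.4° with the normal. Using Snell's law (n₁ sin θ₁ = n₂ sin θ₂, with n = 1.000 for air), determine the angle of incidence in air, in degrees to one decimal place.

54.1°

Snell: sin θ_i = n · sin θ_r = 1.333 × sin 37.4° = 1.333 × 0.6074 = 0.8096.
θ_i = arcsin(0.8096) = 54.06°.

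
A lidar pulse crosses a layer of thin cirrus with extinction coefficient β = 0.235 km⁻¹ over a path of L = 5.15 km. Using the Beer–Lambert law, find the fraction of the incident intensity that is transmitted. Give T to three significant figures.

0.298

τ = β·L = 0.235 × 5.15 = 1.2103.
T = exp(−1.2103) = 0.2981.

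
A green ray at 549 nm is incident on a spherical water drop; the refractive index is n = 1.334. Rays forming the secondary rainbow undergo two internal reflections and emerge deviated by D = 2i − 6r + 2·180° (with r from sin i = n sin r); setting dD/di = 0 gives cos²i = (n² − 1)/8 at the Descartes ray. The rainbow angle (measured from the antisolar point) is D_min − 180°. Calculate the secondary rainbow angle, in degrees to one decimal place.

cos²i = (1.77956 − 1)/8 = 0.09744; i = arccos(0.31216) = 71.810°.
sin r = sin 71.810°/1.334 = 0.71217; r = 45.411°.
D_min = 2·71.810° − 6·45.411° + 360° = 231.153°.
Rainbow angle = D_min − 180° = 51.153°.

51.2°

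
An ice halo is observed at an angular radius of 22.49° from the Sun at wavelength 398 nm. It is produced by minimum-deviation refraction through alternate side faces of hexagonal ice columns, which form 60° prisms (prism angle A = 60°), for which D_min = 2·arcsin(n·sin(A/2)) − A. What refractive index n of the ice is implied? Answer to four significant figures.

1.319

Rearranging: n = sin((D_min + A)/2) / sin(A/2).
(D_min + A)/2 = (22.49° + 60°)/2 = 41.245°.
n = sin 41.245° / sin 30° = 0.6593 / 0.5000 = 1.3186.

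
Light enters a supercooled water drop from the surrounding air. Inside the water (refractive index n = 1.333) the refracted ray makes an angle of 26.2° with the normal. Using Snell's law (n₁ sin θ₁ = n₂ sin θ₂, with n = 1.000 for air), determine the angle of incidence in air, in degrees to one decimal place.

Snell: sin θ_i = n · sin θ_r = 1.333 × sin 26.2° = 1.333 × 0.4415 = 0.5885.
θ_i = arcsin(0.5885) = 36.05°.

36.1°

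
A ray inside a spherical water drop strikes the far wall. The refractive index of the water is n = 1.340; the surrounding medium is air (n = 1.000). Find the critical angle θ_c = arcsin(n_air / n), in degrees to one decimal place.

48.3°

sin θ_c = n_air / n = 1.000 / 1.340 = 0.7463.
θ_c = arcsin(0.7463) = 48.27°.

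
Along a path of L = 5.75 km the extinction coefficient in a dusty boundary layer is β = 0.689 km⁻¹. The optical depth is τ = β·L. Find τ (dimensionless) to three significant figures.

τ = β·L = 0.689 × 5.75 = 3.9617.

3.96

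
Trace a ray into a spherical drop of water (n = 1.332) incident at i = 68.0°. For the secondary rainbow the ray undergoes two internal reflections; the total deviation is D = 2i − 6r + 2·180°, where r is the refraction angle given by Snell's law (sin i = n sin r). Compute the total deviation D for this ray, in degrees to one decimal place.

sin r = sin 68.0° / 1.332 = 0.9272/1.332 = 0.6961; r = 44.11°.
D = 2·68.0° − 6·44.11° + 2·180° = 136.00° − 264.68° + 360° = 231.32°.

231.3°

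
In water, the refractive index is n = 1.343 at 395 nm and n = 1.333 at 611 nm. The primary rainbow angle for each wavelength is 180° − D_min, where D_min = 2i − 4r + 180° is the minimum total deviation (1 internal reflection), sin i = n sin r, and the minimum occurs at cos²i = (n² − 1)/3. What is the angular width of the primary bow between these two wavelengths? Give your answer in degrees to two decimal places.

1.43°

At 395 nm (n = 1.343): cos²i = 0.26788 → i = 58.830°, r = 39.577°, D_min = 139.354°, rainbow angle = 40.646°.
At 611 nm (n = 1.333): cos²i = 0.25896 → i = 59.410°, r = 40.225°, D_min = 137.922°, rainbow angle = 42.078°.
Angular width = |40.646° − 42.078°| = 1.432°.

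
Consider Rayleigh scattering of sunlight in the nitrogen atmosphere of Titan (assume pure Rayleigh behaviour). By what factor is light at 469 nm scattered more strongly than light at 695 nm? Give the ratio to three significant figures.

4.82

Rayleigh scattering ∝ λ⁻⁴, so the ratio of coefficients is the inverse fourth power of the wavelength ratio.
σ(469)/σ(695) = (695/469)⁴ = (1.4819)⁴ = 4.822.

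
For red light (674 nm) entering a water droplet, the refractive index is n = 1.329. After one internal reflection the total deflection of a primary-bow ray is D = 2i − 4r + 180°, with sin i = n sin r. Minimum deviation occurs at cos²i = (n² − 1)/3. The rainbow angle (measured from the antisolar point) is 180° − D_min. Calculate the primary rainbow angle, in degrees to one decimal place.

42.7°

cos²i = (1.76624 − 1)/3 = 0.25541; i = arccos(0.50538) = 59.643°.
sin r = sin 59.643°/1.329 = 0.64928; r = 40.487°.
D_min = 2·59.643° − 4·40.487° + 180° = 137.337°.
Rainbow angle = 180° − D_min = 42.663°.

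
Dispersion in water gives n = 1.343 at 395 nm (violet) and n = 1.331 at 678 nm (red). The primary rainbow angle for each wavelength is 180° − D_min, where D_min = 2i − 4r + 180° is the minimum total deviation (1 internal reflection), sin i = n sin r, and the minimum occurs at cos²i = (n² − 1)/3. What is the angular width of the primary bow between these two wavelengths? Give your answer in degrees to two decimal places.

1.72°

At 395 nm (n = 1.343): cos²i = 0.26788 → i = 58.830°, r = 39.577°, D_min = 139.354°, rainbow angle = 40.646°.
At 678 nm (n = 1.331): cos²i = 0.25719 → i = 59.527°, r = 40.356°, D_min = 137.630°, rainbow angle = 42.370°.
Angular width = |40.646° − 42.370°| = 1.724°.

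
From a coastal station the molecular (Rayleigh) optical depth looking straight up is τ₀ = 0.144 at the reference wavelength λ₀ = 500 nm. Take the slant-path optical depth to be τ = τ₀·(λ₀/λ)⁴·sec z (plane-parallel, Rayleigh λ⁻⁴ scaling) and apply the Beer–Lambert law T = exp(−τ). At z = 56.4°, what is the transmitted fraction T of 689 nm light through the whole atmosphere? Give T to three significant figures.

sec 56.4° = 1.8070.
τ = 0.144 × (500/689)⁴ × 1.8070 = 0.144 × 0.2773 × 1.8070 = 0.0722.
T = exp(−0.0722) = 0.9304.

0.930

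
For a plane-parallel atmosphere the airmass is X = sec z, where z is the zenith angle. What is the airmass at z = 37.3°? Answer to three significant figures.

1.26

X = sec z = 1/cos 37.3° = 1/0.7955 = 1.2571.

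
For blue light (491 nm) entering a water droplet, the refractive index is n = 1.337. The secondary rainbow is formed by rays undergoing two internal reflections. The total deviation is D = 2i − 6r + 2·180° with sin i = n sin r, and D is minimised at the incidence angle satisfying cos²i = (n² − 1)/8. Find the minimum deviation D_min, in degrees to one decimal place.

cos²i = (1.78757 − 1)/8 = 0.09845; i = arccos(0.31376) = 71.714°.
sin r = sin 71.714°/1.337 = 0.71017; r = 45.249°.
D_min = 2·71.714° − 6·45.249° + 360° = 231.934°.

231.9°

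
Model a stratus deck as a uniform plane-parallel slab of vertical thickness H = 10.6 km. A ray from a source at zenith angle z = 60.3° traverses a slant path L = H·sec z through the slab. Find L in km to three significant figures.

21.4 km

sec z = 1/cos 60.3° = 2.0183.
L = 10.6 × 2.0183 = 21.394 km.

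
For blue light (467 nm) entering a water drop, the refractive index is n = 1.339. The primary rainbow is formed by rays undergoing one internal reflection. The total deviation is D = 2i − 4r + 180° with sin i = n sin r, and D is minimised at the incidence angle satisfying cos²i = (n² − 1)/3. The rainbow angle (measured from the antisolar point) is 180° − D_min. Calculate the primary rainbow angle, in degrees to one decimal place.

cos²i = (1.79292 − 1)/3 = 0.26431; i = arccos(0.51411) = 59.062°.
sin r = sin 59.062°/1.339 = 0.64057; r = 39.834°.
D_min = 2·59.062° − 4·39.834° + 180° = 138.786°.
Rainbow angle = 180° − D_min = 41.214°.

41.2°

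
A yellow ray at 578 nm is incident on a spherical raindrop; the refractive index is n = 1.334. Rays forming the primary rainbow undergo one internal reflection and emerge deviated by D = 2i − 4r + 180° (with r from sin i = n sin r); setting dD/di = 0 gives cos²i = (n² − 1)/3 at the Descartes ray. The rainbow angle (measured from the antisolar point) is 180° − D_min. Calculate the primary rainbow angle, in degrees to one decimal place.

41.9°

cos²i = (1.77956 − 1)/3 = 0.25985; i = arccos(0.50976) = 59.352°.
sin r = sin 59.352°/1.334 = 0.64492; r = 40.159°.
D_min = 2·59.352° − 4·40.159° + 180° = 138.067°.
Rainbow angle = 180° − D_min = 41.933°.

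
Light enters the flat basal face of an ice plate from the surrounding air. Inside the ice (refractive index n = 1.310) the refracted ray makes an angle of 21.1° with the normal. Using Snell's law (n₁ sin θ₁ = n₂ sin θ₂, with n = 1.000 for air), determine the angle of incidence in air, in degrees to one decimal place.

28.1°

Snell: sin θ_i = n · sin θ_r = 1.310 × sin 21.1° = 1.310 × 0.3600 = 0.4716.
θ_i = arcsin(0.4716) = 28.14°.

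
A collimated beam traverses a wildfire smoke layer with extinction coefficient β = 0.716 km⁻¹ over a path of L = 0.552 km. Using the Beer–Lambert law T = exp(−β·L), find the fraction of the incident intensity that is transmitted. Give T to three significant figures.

0.674

τ = β·L = 0.716 × 0.552 = 0.3952.
T = exp(−0.3952) = 0.6735.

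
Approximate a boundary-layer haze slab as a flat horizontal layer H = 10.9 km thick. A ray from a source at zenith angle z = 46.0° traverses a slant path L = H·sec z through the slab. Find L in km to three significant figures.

sec z = 1/cos 46.0° = 1.4396.
L = 10.9 × 1.4396 = 15.691 km.

15.7 km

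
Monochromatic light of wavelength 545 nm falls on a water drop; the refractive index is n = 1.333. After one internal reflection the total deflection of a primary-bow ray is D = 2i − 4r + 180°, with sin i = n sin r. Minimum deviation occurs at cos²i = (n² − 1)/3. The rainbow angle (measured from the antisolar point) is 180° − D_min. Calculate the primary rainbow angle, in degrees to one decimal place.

42.1°

cos²i = (1.77689 − 1)/3 = 0.25896; i = arccos(0.50888) = 59.410°.
sin r = sin 59.410°/1.333 = 0.64579; r = 40.225°.
D_min = 2·59.410° − 4·40.225° + 180° = 137.922°.
Rainbow angle = 180° − D_min = 42.078°.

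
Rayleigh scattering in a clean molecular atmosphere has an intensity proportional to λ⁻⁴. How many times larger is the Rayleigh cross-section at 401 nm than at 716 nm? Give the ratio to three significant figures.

Rayleigh scattering ∝ λ⁻⁴, so the ratio of coefficients is the inverse fourth power of the wavelength ratio.
σ(401)/σ(716) = (716/401)⁴ = (1.7855)⁴ = 10.16.

10.2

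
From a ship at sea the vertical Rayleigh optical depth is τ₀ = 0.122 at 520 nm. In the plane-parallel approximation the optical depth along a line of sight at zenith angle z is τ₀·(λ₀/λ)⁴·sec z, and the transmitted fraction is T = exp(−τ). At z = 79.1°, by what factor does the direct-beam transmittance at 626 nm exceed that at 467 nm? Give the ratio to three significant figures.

1.98

Airmass: sec 79.1° = 5.2883.
τ(626 nm) = 0.122 × (520/626)⁴ × 5.2883 = 0.122 × 0.4761 × 5.2883 = 0.3072.
τ(467 nm) = 0.122 × (520/467)⁴ × 5.2883 = 0.122 × 1.5373 × 5.2883 = 0.9918.
T(626)/T(467) = exp(τ_B − τ_A) = exp(0.6846) = 1.9830.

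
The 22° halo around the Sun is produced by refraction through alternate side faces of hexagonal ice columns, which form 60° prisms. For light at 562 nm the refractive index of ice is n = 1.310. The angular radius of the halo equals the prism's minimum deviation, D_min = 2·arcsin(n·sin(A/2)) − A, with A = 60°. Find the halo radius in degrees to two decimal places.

n·sin(A/2) = 1.310 × sin 30° = 1.310 × 0.5000 = 0.6550.
D_min = 2·arcsin(0.6550) − 60° = 2 × 40.920° − 60° = 21.839°.

21.84°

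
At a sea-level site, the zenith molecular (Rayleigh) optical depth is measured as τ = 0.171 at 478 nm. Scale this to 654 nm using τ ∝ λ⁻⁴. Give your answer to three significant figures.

τ(654 nm) = τ(478 nm) × (478/654)⁴ = 0.171 × (0.7309)⁴ = 0.171 × 0.2854 = 0.0488.

0.0488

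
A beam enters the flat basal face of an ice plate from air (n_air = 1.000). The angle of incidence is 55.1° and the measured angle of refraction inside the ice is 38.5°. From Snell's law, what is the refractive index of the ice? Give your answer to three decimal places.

n = sin θ_i / sin θ_r = sin 55.1° / sin 38.5° = 0.8202 / 0.6225 = 1.3175.

1.317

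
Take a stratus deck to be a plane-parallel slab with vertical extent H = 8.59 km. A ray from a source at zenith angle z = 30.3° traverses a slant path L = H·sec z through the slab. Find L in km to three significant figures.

9.95 km

sec z = 1/cos 30.3° = 1.1582.
L = 8.59 × 1.1582 = 9.949 km.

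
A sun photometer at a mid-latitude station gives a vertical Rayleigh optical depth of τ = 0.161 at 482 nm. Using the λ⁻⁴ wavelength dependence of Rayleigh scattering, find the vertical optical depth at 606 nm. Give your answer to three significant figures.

τ(606 nm) = τ(482 nm) × (482/606)⁴ = 0.161 × (0.7954)⁴ = 0.161 × 0.4002 = 0.0644.

0.0644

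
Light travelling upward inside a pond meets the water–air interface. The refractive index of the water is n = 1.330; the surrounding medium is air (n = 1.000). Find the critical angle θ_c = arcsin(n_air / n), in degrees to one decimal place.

sin θ_c = n_air / n = 1.000 / 1.330 = 0.7519.
θ_c = arcsin(0.7519) = 48.75°.

48.8°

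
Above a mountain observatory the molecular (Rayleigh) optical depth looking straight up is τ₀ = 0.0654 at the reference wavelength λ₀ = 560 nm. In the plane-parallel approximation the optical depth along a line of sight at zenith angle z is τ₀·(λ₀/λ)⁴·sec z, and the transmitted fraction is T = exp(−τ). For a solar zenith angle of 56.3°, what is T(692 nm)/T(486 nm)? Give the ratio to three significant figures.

1.17

Airmass: sec 56.3° = 1.8023.
τ(692 nm) = 0.0654 × (560/692)⁴ × 1.8023 = 0.0654 × 0.4289 × 1.8023 = 0.0506.
τ(486 nm) = 0.0654 × (560/486)⁴ × 1.8023 = 0.0654 × 1.7628 × 1.8023 = 0.2078.
T(692)/T(486) = exp(τ_B − τ_A) = exp(0.1572) = 1.1703.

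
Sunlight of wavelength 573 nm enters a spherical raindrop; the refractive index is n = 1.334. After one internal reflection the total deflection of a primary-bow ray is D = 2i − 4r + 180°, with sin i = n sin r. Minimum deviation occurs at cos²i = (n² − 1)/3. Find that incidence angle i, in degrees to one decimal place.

cos²i = (1.334² − 1)/3 = (1.77956 − 1)/3 = 0.25985.
cos i = 0.50976, so i = 59.352°.

59.4°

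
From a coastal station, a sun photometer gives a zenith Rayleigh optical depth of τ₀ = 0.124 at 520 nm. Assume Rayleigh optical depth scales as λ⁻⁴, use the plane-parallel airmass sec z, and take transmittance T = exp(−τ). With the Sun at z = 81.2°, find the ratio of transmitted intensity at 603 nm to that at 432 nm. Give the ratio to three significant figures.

Airmass: sec 81.2° = 6.5366.
τ(603 nm) = 0.124 × (520/603)⁴ × 6.5366 = 0.124 × 0.5530 × 6.5366 = 0.4482.
τ(432 nm) = 0.124 × (520/432)⁴ × 6.5366 = 0.124 × 2.0993 × 6.5366 = 1.7016.
T(603)/T(432) = exp(τ_B − τ_A) = exp(1.2533) = 3.5020.

3.50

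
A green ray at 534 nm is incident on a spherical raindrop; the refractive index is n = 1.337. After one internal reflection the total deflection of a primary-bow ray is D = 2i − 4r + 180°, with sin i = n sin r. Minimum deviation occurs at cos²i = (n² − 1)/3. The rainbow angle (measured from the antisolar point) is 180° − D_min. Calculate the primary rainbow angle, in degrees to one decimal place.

cos²i = (1.78757 − 1)/3 = 0.26252; i = arccos(0.51237) = 59.178°.
sin r = sin 59.178°/1.337 = 0.64231; r = 39.964°.
D_min = 2·59.178° − 4·39.964° + 180° = 138.500°.
Rainbow angle = 180° − D_min = 41.500°.

41.5°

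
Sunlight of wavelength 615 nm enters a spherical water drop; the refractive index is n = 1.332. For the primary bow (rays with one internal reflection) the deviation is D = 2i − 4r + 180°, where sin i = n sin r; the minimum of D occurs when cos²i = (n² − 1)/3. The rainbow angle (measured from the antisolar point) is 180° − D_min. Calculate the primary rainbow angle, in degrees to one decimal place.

cos²i = (1.77422 − 1)/3 = 0.25807; i = arccos(0.50801) = 59.469°.
sin r = sin 59.469°/1.332 = 0.64666; r = 40.290°.
D_min = 2·59.469° − 4·40.290° + 180° = 137.776°.
Rainbow angle = 180° − D_min = 42.224°.

42.2°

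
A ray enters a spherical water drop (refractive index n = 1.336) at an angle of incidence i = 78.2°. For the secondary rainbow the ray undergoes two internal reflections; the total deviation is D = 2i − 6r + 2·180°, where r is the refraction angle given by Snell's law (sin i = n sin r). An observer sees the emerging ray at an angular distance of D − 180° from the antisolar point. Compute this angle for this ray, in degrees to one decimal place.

sin r = sin 78.2° / 1.336 = 0.9789/1.336 = 0.7327; r = 47.11°.
D = 2·78.2° − 6·47.11° + 2·180° = 156.40° − 282.67° + 360° = 233.73°.
Angle from antisolar point = D − 180° = 53.73°.

53.7°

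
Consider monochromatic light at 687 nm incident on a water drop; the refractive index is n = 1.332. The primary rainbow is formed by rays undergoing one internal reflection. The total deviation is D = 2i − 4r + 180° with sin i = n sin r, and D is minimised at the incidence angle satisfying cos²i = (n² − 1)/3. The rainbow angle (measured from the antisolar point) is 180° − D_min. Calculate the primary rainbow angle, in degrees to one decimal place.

42.2°

cos²i = (1.77422 − 1)/3 = 0.25807; i = arccos(0.50801) = 59.469°.
sin r = sin 59.469°/1.332 = 0.64666; r = 40.290°.
D_min = 2·59.469° − 4·40.290° + 180° = 137.776°.
Rainbow angle = 180° − D_min = 42.224°.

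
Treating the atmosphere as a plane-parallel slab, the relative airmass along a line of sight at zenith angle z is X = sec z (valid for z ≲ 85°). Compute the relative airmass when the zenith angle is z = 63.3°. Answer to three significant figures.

X = sec z = 1/cos 63.3° = 1/0.4493 = 2.2256.

2.23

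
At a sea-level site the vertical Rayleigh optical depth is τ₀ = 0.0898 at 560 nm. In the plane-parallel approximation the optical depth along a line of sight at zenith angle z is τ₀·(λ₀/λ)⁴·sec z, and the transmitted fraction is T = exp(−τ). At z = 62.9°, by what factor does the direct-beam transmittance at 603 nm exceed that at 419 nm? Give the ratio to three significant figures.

1.62

Airmass: sec 62.9° = 2.1952.
τ(603 nm) = 0.0898 × (560/603)⁴ × 2.1952 = 0.0898 × 0.7438 × 2.1952 = 0.1466.
τ(419 nm) = 0.0898 × (560/419)⁴ × 2.1952 = 0.0898 × 3.1908 × 2.1952 = 0.6290.
T(603)/T(419) = exp(τ_B − τ_A) = exp(0.4824) = 1.6199.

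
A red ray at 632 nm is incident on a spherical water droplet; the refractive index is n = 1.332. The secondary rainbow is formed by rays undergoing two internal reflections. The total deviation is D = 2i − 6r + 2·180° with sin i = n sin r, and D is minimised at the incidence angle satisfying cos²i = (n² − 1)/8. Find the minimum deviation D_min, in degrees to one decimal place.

230.6°

cos²i = (1.77422 − 1)/8 = 0.09678; i = arccos(0.31109) = 71.875°.
sin r = sin 71.875°/1.332 = 0.71350; r = 45.520°.
D_min = 2·71.875° − 6·45.520° + 360° = 230.628°.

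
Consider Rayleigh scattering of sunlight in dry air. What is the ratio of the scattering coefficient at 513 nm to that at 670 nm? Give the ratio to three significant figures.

Rayleigh scattering ∝ λ⁻⁴, so the ratio of coefficients is the inverse fourth power of the wavelength ratio.
σ(513)/σ(670) = (670/513)⁴ = (1.3060)⁴ = 2.91.

2.91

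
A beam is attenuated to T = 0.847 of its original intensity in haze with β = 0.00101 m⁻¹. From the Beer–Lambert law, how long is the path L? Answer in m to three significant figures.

164 m

Beer–Lambert: T = exp(−βL) ⇒ L = −ln(T)/β = −ln(0.847)/0.00101 = 0.1661/0.00101 = 164.4 m.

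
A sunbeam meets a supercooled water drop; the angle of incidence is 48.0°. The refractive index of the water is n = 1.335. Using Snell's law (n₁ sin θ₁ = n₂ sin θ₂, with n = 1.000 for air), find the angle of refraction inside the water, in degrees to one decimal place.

33.8°

Snell: sin θ_r = sin θ_i / n = sin 48.0° / 1.335 = 0.7431 / 1.335 = 0.5567.
θ_r = arcsin(0.5567) = 33.83°.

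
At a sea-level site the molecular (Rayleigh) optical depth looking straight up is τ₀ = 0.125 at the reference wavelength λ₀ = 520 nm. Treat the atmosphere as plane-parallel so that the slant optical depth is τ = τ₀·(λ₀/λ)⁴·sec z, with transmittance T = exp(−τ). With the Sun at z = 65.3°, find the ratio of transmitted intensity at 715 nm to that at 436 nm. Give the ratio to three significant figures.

1.68

Airmass: sec 65.3° = 2.3931.
τ(715 nm) = 0.125 × (520/715)⁴ × 2.3931 = 0.125 × 0.2798 × 2.3931 = 0.0837.
τ(436 nm) = 0.125 × (520/436)⁴ × 2.3931 = 0.125 × 2.0233 × 2.3931 = 0.6053.
T(715)/T(436) = exp(τ_B − τ_A) = exp(0.5216) = 1.6847.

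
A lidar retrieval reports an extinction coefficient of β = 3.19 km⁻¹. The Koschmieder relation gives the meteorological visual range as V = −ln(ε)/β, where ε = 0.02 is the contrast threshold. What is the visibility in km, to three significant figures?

1.23 km

V = −ln(0.02) / 3.19 = 3.912 / 3.19 = 1.2263 km.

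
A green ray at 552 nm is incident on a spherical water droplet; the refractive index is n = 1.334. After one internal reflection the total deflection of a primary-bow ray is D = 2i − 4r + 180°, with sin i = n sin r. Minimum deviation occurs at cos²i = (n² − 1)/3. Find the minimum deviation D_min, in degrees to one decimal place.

138.1°

cos²i = (1.77956 − 1)/3 = 0.25985; i = arccos(0.50976) = 59.352°.
sin r = sin 59.352°/1.334 = 0.64492; r = 40.159°.
D_min = 2·59.352° − 4·40.159° + 180° = 138.067°.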